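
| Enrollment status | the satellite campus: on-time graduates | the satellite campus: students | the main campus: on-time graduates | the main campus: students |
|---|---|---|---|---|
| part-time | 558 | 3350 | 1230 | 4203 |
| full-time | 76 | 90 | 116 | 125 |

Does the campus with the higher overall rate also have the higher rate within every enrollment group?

Part-time: the satellite campus 558/3350 = 16.7%, the main campus 1230/4203 = 29.3% → the main campus
Full-time: the satellite campus 76/90 = 84.4%, the main campus 116/125 = 92.8% → the main campus
Overall: the satellite campus 634/3440 = 18.4%, the main campus 1346/4328 = 31.1% → the main campus
The main campus wins overall and in every enrollment group — no reversal.

Yes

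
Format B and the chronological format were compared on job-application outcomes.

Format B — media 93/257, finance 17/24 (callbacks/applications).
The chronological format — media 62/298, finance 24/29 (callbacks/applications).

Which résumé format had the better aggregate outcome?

Media: Format B 93/257 = 36.2%, the chronological format 62/298 = 20.8% → Format B
Finance: Format B 17/24 = 70.8%, the chronological format 24/29 = 82.8% → the chronological format
Overall: Format B 110/281 = 39.1%, the chronological format 86/327 = 26.3% → Format B
(Neither sweeps every industry group, but Format B has the higher pooled rate.)

Format B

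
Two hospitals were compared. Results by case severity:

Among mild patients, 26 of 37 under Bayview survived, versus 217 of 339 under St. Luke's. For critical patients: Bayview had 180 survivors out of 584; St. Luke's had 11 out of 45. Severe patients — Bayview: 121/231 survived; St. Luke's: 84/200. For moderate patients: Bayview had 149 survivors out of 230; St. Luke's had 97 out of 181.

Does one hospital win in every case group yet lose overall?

Mild: Bayview 26/37 = 70.3%, St. Luke's 217/339 = 64.0% → Bayview
Critical: Bayview 180/584 = 30.8%, St. Luke's 11/45 = 24.4% → Bayview
Severe: Bayview 121/231 = 52.4%, St. Luke's 84/200 = 42.0% → Bayview
Moderate: Bayview 149/230 = 64.8%, St. Luke's 97/181 = 53.6% → Bayview
Overall: Bayview 476/1082 = 44.0%, St. Luke's 409/765 = 53.5% → St. Luke's
Bayview wins each case group but St. Luke's wins overall — the comparison reverses. Bayview's patients skew toward critical, which has a lower base rate.

Yes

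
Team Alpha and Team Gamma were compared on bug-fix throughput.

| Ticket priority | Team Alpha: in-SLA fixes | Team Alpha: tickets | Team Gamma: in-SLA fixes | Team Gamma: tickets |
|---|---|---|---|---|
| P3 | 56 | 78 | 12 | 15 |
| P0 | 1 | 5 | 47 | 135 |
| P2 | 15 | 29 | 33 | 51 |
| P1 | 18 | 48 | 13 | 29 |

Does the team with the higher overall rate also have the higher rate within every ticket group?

P3: Team Alpha 56/78 = 71.8%, Team Gamma 12/15 = 80.0% → Team Gamma
P0: Team Alpha 1/5 = 20.0%, Team Gamma 47/135 = 34.8% → Team Gamma
P2: Team Alpha 15/29 = 51.7%, Team Gamma 33/51 = 64.7% → Team Gamma
P1: Team Alpha 18/48 = 37.5%, Team Gamma 13/29 = 44.8% → Team Gamma
Overall: Team Alpha 90/160 = 56.2%, Team Gamma 105/230 = 45.7% → Team Alpha
Team Gamma wins each ticket group but Team Alpha wins overall — the comparison reverses. Team Gamma's tickets skew toward P0, which has a lower base rate.

No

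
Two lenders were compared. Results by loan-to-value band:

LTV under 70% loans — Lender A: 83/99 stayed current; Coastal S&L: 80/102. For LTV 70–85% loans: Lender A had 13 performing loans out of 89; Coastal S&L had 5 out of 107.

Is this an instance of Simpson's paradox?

LTV under 70%: Lender A 83/99 = 83.8%, Coastal S&L 80/102 = 78.4% → Lender A
LTV 70–85%: Lender A 13/89 = 14.6%, Coastal S&L 5/107 = 4.7% → Lender A
Overall: Lender A 96/188 = 51.1%, Coastal S&L 85/209 = 40.7% → Lender A
Lender A wins overall and in every loan-to-value group — no reversal.

No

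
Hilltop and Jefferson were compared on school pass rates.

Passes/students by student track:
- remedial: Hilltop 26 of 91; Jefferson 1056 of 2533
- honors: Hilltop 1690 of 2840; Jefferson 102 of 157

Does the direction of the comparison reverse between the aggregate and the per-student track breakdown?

Remedial: Hilltop 26/91 = 28.6%, Jefferson 1056/2533 = 41.7% → Jefferson
Honors: Hilltop 1690/2840 = 59.5%, Jefferson 102/157 = 65.0% → Jefferson
Overall: Hilltop 1716/2931 = 58.5%, Jefferson 1158/2690 = 43.0% → Hilltop
Jefferson wins each student group but Hilltop wins overall — the comparison reverses. Jefferson's students skew toward remedial, which has a lower base rate.

Yes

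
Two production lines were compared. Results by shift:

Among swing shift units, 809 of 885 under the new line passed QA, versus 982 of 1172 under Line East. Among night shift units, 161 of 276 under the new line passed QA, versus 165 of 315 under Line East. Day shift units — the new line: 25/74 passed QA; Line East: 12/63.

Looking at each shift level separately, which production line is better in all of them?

Swing shift: the new line 809/885 = 91.4%, Line East 982/1172 = 83.8% → the new line
Night shift: the new line 161/276 = 58.3%, Line East 165/315 = 52.4% → the new line
Day shift: the new line 25/74 = 33.8%, Line East 12/63 = 19.0% → the new line
The new line has the higher rate in all 3 groups.

the new line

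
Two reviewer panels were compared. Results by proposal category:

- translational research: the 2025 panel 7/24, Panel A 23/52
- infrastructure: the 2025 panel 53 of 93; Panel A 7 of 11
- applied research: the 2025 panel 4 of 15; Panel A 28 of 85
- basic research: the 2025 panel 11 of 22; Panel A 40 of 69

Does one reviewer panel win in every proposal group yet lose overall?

Yes

Translational research: the 2025 panel 7/24 = 29.2%, Panel A 23/52 = 44.2% → Panel A
Infrastructure: the 2025 panel 53/93 = 57.0%, Panel A 7/11 = 63.6% → Panel A
Applied research: the 2025 panel 4/15 = 26.7%, Panel A 28/85 = 32.9% → Panel A
Basic research: the 2025 panel 11/22 = 50.0%, Panel A 40/69 = 58.0% → Panel A
Overall: the 2025 panel 75/154 = 48.7%, Panel A 98/217 = 45.2% → the 2025 panel
Panel A wins each proposal group but the 2025 panel wins overall — the comparison reverses. Panel A's proposals skew toward applied research, which has a lower base rate.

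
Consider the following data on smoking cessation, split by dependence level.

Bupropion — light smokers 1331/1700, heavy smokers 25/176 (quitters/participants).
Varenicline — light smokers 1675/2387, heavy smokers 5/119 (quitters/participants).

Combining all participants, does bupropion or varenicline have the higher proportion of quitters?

Light smokers: bupropion 1331/1700 = 78.3%, varenicline 1675/2387 = 70.2% → bupropion
Heavy smokers: bupropion 25/176 = 14.2%, varenicline 5/119 = 4.2% → bupropion
Overall: bupropion 1356/1876 = 72.3%, varenicline 1680/2506 = 67.0% → bupropion

bupropion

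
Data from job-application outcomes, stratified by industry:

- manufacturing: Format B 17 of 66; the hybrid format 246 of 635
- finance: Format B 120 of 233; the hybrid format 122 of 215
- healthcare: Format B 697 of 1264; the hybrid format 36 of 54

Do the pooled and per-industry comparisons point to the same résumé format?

Manufacturing: Format B 17/66 = 25.8%, the hybrid format 246/635 = 38.7% → the hybrid format
Finance: Format B 120/233 = 51.5%, the hybrid format 122/215 = 56.7% → the hybrid format
Healthcare: Format B 697/1264 = 55.1%, the hybrid format 36/54 = 66.7% → the hybrid format
Overall: Format B 834/1563 = 53.4%, the hybrid format 404/904 = 44.7% → Format B
The hybrid format wins each industry group but Format B wins overall — the comparison reverses. The hybrid format's applications skew toward manufacturing, which has a lower base rate.

No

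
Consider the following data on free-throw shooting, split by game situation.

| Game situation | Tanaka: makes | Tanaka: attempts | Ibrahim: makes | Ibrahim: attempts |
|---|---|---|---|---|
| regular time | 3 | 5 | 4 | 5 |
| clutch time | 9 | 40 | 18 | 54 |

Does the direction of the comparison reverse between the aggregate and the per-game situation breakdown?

No

Regular time: Tanaka 3/5 = 60.0%, Ibrahim 4/5 = 80.0% → Ibrahim
Clutch time: Tanaka 9/40 = 22.5%, Ibrahim 18/54 = 33.3% → Ibrahim
Overall: Tanaka 12/45 = 26.7%, Ibrahim 22/59 = 37.3% → Ibrahim
Ibrahim wins overall and in every game group — no reversal.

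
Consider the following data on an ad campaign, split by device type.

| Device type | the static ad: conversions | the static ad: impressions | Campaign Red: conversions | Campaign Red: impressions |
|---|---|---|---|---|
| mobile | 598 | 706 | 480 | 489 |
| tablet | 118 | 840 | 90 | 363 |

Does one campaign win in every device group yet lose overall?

Mobile: the static ad 598/706 = 84.7%, Campaign Red 480/489 = 98.2% → Campaign Red
Tablet: the static ad 118/840 = 14.0%, Campaign Red 90/363 = 24.8% → Campaign Red
Overall: the static ad 716/1546 = 46.3%, Campaign Red 570/852 = 66.9% → Campaign Red
Campaign Red wins overall and in every device group — no reversal.

No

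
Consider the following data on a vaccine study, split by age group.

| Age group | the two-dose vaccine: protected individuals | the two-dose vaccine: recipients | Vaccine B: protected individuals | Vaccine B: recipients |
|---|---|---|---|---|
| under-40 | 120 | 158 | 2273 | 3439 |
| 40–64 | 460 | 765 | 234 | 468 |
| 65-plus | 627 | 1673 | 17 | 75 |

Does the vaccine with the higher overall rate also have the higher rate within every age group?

Under-40: the two-dose vaccine 120/158 = 75.9%, Vaccine B 2273/3439 = 66.1% → the two-dose vaccine
40–64: the two-dose vaccine 460/765 = 60.1%, Vaccine B 234/468 = 50.0% → the two-dose vaccine
65-plus: the two-dose vaccine 627/1673 = 37.5%, Vaccine B 17/75 = 22.7% → the two-dose vaccine
Overall: the two-dose vaccine 1207/2596 = 46.5%, Vaccine B 2524/3982 = 63.4% → Vaccine B
The two-dose vaccine wins each age group but Vaccine B wins overall — the comparison reverses. The two-dose vaccine's recipients skew toward 65-plus, which has a lower base rate.

No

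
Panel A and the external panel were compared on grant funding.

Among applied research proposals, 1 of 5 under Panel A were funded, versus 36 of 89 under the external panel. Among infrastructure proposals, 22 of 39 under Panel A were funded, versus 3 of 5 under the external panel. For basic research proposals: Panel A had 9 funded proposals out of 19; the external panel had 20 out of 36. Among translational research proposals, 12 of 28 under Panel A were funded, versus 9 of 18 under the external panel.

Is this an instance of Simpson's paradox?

Yes

Applied research: Panel A 1/5 = 20.0%, the external panel 36/89 = 40.4% → the external panel
Infrastructure: Panel A 22/39 = 56.4%, the external panel 3/5 = 60.0% → the external panel
Basic research: Panel A 9/19 = 47.4%, the external panel 20/36 = 55.6% → the external panel
Translational research: Panel A 12/28 = 42.9%, the external panel 9/18 = 50.0% → the external panel
Overall: Panel A 44/91 = 48.4%, the external panel 68/148 = 45.9% → Panel A
The external panel wins each proposal group but Panel A wins overall — the comparison reverses. The external panel's proposals skew toward applied research, which has a lower base rate.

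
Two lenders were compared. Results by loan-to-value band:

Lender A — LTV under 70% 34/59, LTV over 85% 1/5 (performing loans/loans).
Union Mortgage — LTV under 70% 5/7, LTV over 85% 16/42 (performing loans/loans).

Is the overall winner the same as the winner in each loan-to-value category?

No

LTV under 70%: Lender A 34/59 = 57.6%, Union Mortgage 5/7 = 71.4% → Union Mortgage
LTV over 85%: Lender A 1/5 = 20.0%, Union Mortgage 16/42 = 38.1% → Union Mortgage
Overall: Lender A 35/64 = 54.7%, Union Mortgage 21/49 = 42.9% → Lender A
Union Mortgage wins each loan-to-value group but Lender A wins overall — the comparison reverses. Union Mortgage's loans skew toward LTV over 85%, which has a lower base rate.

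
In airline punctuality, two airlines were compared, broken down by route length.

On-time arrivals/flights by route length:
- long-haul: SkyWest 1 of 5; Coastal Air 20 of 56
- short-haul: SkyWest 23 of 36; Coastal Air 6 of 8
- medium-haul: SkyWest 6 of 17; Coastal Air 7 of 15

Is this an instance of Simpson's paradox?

Yes

Long-haul: SkyWest 1/5 = 20.0%, Coastal Air 20/56 = 35.7% → Coastal Air
Short-haul: SkyWest 23/36 = 63.9%, Coastal Air 6/8 = 75.0% → Coastal Air
Medium-haul: SkyWest 6/17 = 35.3%, Coastal Air 7/15 = 46.7% → Coastal Air
Overall: SkyWest 30/58 = 51.7%, Coastal Air 33/79 = 41.8% → SkyWest
Coastal Air wins each route group but SkyWest wins overall — the comparison reverses. Coastal Air's flights skew toward long-haul, which has a lower base rate.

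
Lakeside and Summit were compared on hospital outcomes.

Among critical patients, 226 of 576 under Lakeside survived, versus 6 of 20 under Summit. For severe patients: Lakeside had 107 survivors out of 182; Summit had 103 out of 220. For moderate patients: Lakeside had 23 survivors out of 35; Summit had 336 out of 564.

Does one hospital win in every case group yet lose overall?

Yes

Critical: Lakeside 226/576 = 39.2%, Summit 6/20 = 30.0% → Lakeside
Severe: Lakeside 107/182 = 58.8%, Summit 103/220 = 46.8% → Lakeside
Moderate: Lakeside 23/35 = 65.7%, Summit 336/564 = 59.6% → Lakeside
Overall: Lakeside 356/793 = 44.9%, Summit 445/804 = 55.3% → Summit
Lakeside wins each case group but Summit wins overall — the comparison reverses. Lakeside's patients skew toward critical, which has a lower base rate.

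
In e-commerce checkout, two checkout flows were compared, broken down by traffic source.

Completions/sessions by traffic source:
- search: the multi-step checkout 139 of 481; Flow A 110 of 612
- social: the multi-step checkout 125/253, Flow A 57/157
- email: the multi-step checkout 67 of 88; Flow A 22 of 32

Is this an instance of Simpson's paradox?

No

Search: the multi-step checkout 139/481 = 28.9%, Flow A 110/612 = 18.0% → the multi-step checkout
Social: the multi-step checkout 125/253 = 49.4%, Flow A 57/157 = 36.3% → the multi-step checkout
Email: the multi-step checkout 67/88 = 76.1%, Flow A 22/32 = 68.8% → the multi-step checkout
Overall: the multi-step checkout 331/822 = 40.3%, Flow A 189/801 = 23.6% → the multi-step checkout
The multi-step checkout wins overall and in every traffic group — no reversal.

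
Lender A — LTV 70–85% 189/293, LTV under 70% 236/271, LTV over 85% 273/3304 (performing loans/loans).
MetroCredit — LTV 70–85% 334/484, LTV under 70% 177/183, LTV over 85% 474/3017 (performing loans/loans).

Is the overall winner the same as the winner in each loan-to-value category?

LTV 70–85%: Lender A 189/293 = 64.5%, MetroCredit 334/484 = 69.0% → MetroCredit
LTV under 70%: Lender A 236/271 = 87.1%, MetroCredit 177/183 = 96.7% → MetroCredit
LTV over 85%: Lender A 273/3304 = 8.3%, MetroCredit 474/3017 = 15.7% → MetroCredit
Overall: Lender A 698/3868 = 18.0%, MetroCredit 985/3684 = 26.7% → MetroCredit
MetroCredit wins overall and in every loan-to-value group — no reversal.

Yes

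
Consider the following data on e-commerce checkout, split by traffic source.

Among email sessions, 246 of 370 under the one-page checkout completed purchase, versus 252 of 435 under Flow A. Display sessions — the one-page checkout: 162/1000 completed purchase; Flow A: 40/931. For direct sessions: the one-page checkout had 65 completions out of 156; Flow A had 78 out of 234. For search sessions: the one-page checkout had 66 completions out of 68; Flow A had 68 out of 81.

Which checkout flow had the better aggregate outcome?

Email: the one-page checkout 246/370 = 66.5%, Flow A 252/435 = 57.9% → the one-page checkout
Display: the one-page checkout 162/1000 = 16.2%, Flow A 40/931 = 4.3% → the one-page checkout
Direct: the one-page checkout 65/156 = 41.7%, Flow A 78/234 = 33.3% → the one-page checkout
Search: the one-page checkout 66/68 = 97.1%, Flow A 68/81 = 84.0% → the one-page checkout
Overall: the one-page checkout 539/1594 = 33.8%, Flow A 438/1681 = 26.1% → the one-page checkout

the one-page checkout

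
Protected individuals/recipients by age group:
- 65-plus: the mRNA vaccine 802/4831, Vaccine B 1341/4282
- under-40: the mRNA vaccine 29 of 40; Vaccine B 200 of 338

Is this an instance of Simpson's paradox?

No

65-plus: the mRNA vaccine 802/4831 = 16.6%, Vaccine B 1341/4282 = 31.3% → Vaccine B
Under-40: the mRNA vaccine 29/40 = 72.5%, Vaccine B 200/338 = 59.2% → the mRNA vaccine
Overall: the mRNA vaccine 831/4871 = 17.1%, Vaccine B 1541/4620 = 33.4% → Vaccine B
Neither sweeps: the mRNA vaccine wins 1 of 2 groups, Vaccine B wins 1. Vaccine B wins overall but not every group — no Simpson reversal.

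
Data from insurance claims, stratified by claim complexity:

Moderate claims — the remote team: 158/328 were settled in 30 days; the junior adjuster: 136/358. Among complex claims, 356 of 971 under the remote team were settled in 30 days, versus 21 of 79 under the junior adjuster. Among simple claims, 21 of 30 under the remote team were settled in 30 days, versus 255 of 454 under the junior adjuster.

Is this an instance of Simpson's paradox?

Moderate: the remote team 158/328 = 48.2%, the junior adjuster 136/358 = 38.0% → the remote team
Complex: the remote team 356/971 = 36.7%, the junior adjuster 21/79 = 26.6% → the remote team
Simple: the remote team 21/30 = 70.0%, the junior adjuster 255/454 = 56.2% → the remote team
Overall: the remote team 535/1329 = 40.3%, the junior adjuster 412/891 = 46.2% → the junior adjuster
The remote team wins each claim group but the junior adjuster wins overall — the comparison reverses. The remote team's claims skew toward complex, which has a lower base rate.

Yes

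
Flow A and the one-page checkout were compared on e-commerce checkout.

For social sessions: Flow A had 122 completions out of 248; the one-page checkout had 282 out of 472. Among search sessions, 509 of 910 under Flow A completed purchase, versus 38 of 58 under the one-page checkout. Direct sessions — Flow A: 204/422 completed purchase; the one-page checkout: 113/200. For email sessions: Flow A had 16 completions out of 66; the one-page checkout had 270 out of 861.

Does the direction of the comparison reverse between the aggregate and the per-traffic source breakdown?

Social: Flow A 122/248 = 49.2%, the one-page checkout 282/472 = 59.7% → the one-page checkout
Search: Flow A 509/910 = 55.9%, the one-page checkout 38/58 = 65.5% → the one-page checkout
Direct: Flow A 204/422 = 48.3%, the one-page checkout 113/200 = 56.5% → the one-page checkout
Email: Flow A 16/66 = 24.2%, the one-page checkout 270/861 = 31.4% → the one-page checkout
Overall: Flow A 851/1646 = 51.7%, the one-page checkout 703/1591 = 44.2% → Flow A
The one-page checkout wins each traffic group but Flow A wins overall — the comparison reverses. The one-page checkout's sessions skew toward email, which has a lower base rate.

Yes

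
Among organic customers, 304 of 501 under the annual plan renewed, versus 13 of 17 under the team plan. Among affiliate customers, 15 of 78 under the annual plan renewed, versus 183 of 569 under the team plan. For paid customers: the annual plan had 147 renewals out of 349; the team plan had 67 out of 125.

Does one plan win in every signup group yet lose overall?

Yes

Organic: the annual plan 304/501 = 60.7%, the team plan 13/17 = 76.5% → the team plan
Affiliate: the annual plan 15/78 = 19.2%, the team plan 183/569 = 32.2% → the team plan
Paid: the annual plan 147/349 = 42.1%, the team plan 67/125 = 53.6% → the team plan
Overall: the annual plan 466/928 = 50.2%, the team plan 263/711 = 37.0% → the annual plan
The team plan wins each signup group but the annual plan wins overall — the comparison reverses. The team plan's customers skew toward affiliate, which has a lower base rate.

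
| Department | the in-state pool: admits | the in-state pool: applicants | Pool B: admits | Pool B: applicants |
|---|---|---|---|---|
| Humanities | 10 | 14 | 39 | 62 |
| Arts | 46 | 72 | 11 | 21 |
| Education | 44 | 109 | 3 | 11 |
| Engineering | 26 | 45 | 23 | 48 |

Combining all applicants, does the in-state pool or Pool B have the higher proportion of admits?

Pool B

Humanities: the in-state pool 10/14 = 71.4%, Pool B 39/62 = 62.9% → the in-state pool
Arts: the in-state pool 46/72 = 63.9%, Pool B 11/21 = 52.4% → the in-state pool
Education: the in-state pool 44/109 = 40.4%, Pool B 3/11 = 27.3% → the in-state pool
Engineering: the in-state pool 26/45 = 57.8%, Pool B 23/48 = 47.9% → the in-state pool
Overall: the in-state pool 126/240 = 52.5%, Pool B 76/142 = 53.5% → Pool B
(The in-state pool wins every department group but Pool B wins overall — the in-state pool's applicants skew toward the low-rate Education group.)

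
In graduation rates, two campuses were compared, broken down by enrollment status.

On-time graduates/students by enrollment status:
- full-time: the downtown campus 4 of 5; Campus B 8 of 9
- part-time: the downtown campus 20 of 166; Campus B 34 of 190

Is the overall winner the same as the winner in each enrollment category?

Yes

Full-time: the downtown campus 4/5 = 80.0%, Campus B 8/9 = 88.9% → Campus B
Part-time: the downtown campus 20/166 = 12.0%, Campus B 34/190 = 17.9% → Campus B
Overall: the downtown campus 24/171 = 14.0%, Campus B 42/199 = 21.1% → Campus B
Campus B wins overall and in every enrollment group — no reversal.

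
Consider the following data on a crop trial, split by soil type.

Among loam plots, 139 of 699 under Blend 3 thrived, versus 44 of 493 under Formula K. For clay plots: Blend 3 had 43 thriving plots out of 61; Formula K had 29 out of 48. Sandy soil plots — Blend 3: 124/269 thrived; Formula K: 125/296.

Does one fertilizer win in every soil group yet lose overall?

No

Loam: Blend 3 139/699 = 19.9%, Formula K 44/493 = 8.9% → Blend 3
Clay: Blend 3 43/61 = 70.5%, Formula K 29/48 = 60.4% → Blend 3
Sandy soil: Blend 3 124/269 = 46.1%, Formula K 125/296 = 42.2% → Blend 3
Overall: Blend 3 306/1029 = 29.7%, Formula K 198/837 = 23.7% → Blend 3
Blend 3 wins overall and in every soil group — no reversal.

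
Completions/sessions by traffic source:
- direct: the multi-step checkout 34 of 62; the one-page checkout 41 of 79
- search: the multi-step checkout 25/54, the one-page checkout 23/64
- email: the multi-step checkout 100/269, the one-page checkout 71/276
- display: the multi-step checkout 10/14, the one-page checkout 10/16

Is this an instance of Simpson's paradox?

Direct: the multi-step checkout 34/62 = 54.8%, the one-page checkout 41/79 = 51.9% → the multi-step checkout
Search: the multi-step checkout 25/54 = 46.3%, the one-page checkout 23/64 = 35.9% → the multi-step checkout
Email: the multi-step checkout 100/269 = 37.2%, the one-page checkout 71/276 = 25.7% → the multi-step checkout
Display: the multi-step checkout 10/14 = 71.4%, the one-page checkout 10/16 = 62.5% → the multi-step checkout
Overall: the multi-step checkout 169/399 = 42.4%, the one-page checkout 145/435 = 33.3% → the multi-step checkout
The multi-step checkout wins overall and in every traffic group — no reversal.

No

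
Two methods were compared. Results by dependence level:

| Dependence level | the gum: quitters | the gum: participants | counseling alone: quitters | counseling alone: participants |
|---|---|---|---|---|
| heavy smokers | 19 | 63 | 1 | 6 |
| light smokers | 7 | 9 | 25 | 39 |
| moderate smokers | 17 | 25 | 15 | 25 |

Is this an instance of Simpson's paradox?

Heavy smokers: the gum 19/63 = 30.2%, counseling alone 1/6 = 16.7% → the gum
Light smokers: the gum 7/9 = 77.8%, counseling alone 25/39 = 64.1% → the gum
Moderate smokers: the gum 17/25 = 68.0%, counseling alone 15/25 = 60.0% → the gum
Overall: the gum 43/97 = 44.3%, counseling alone 41/70 = 58.6% → counseling alone
The gum wins each dependence group but counseling alone wins overall — the comparison reverses. The gum's participants skew toward heavy smokers, which has a lower base rate.

Yes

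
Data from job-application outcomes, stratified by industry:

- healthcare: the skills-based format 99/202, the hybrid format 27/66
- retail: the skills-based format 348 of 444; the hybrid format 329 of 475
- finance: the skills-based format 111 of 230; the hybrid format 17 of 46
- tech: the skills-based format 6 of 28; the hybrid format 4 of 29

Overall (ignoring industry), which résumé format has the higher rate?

Healthcare: the skills-based format 99/202 = 49.0%, the hybrid format 27/66 = 40.9% → the skills-based format
Retail: the skills-based format 348/444 = 78.4%, the hybrid format 329/475 = 69.3% → the skills-based format
Finance: the skills-based format 111/230 = 48.3%, the hybrid format 17/46 = 37.0% → the skills-based format
Tech: the skills-based format 6/28 = 21.4%, the hybrid format 4/29 = 13.8% → the skills-based format
Overall: the skills-based format 564/904 = 62.4%, the hybrid format 377/616 = 61.2% → the skills-based format

the skills-based format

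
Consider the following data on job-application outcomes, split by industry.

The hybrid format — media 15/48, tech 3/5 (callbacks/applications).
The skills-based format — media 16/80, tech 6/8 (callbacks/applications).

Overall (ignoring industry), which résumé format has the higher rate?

Media: the hybrid format 15/48 = 31.2%, the skills-based format 16/80 = 20.0% → the hybrid format
Tech: the hybrid format 3/5 = 60.0%, the skills-based format 6/8 = 75.0% → the skills-based format
Overall: the hybrid format 18/53 = 34.0%, the skills-based format 22/88 = 25.0% → the hybrid format
(Neither sweeps every industry group, but the hybrid format has the higher pooled rate.)

the hybrid format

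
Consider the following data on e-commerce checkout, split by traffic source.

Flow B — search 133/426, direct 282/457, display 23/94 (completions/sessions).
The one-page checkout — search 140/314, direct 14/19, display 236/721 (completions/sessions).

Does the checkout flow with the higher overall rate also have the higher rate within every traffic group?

Search: Flow B 133/426 = 31.2%, the one-page checkout 140/314 = 44.6% → the one-page checkout
Direct: Flow B 282/457 = 61.7%, the one-page checkout 14/19 = 73.7% → the one-page checkout
Display: Flow B 23/94 = 24.5%, the one-page checkout 236/721 = 32.7% → the one-page checkout
Overall: Flow B 438/977 = 44.8%, the one-page checkout 390/1054 = 37.0% → Flow B
The one-page checkout wins each traffic group but Flow B wins overall — the comparison reverses. The one-page checkout's sessions skew toward display, which has a lower base rate.

No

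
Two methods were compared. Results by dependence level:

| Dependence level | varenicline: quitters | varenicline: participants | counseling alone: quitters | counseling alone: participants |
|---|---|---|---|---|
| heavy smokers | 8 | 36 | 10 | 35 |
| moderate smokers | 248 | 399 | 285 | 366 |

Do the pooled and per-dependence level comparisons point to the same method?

Yes

Heavy smokers: varenicline 8/36 = 22.2%, counseling alone 10/35 = 28.6% → counseling alone
Moderate smokers: varenicline 248/399 = 62.2%, counseling alone 285/366 = 77.9% → counseling alone
Overall: varenicline 256/435 = 58.9%, counseling alone 295/401 = 73.6% → counseling alone
Counseling alone wins overall and in every dependence group — no reversal.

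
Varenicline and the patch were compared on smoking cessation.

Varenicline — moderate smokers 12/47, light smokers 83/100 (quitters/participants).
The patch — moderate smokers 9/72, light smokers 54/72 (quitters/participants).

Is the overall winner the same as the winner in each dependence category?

Moderate smokers: varenicline 12/47 = 25.5%, the patch 9/72 = 12.5% → varenicline
Light smokers: varenicline 83/100 = 83.0%, the patch 54/72 = 75.0% → varenicline
Overall: varenicline 95/147 = 64.6%, the patch 63/144 = 43.8% → varenicline
Varenicline wins overall and in every dependence group — no reversal.

Yes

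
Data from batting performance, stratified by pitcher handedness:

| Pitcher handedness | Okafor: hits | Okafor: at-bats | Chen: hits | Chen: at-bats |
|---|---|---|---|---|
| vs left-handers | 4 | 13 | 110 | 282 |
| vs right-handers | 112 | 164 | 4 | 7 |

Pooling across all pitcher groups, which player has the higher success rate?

Okafor

Vs left-handers: Okafor 4/13 = 30.8%, Chen 110/282 = 39.0% → Chen
Vs right-handers: Okafor 112/164 = 68.3%, Chen 4/7 = 57.1% → Okafor
Overall: Okafor 116/177 = 65.5%, Chen 114/289 = 39.4% → Okafor
(Neither sweeps every pitcher group, but Okafor has the higher pooled rate.)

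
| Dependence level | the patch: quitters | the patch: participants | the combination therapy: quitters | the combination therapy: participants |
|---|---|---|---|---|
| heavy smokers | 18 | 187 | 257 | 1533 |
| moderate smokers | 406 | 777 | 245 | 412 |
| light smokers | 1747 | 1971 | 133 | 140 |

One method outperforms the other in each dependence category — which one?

the combination therapy

Heavy smokers: the patch 18/187 = 9.6%, the combination therapy 257/1533 = 16.8% → the combination therapy
Moderate smokers: the patch 406/777 = 52.3%, the combination therapy 245/412 = 59.5% → the combination therapy
Light smokers: the patch 1747/1971 = 88.6%, the combination therapy 133/140 = 95.0% → the combination therapy
The combination therapy has the higher rate in all 3 groups.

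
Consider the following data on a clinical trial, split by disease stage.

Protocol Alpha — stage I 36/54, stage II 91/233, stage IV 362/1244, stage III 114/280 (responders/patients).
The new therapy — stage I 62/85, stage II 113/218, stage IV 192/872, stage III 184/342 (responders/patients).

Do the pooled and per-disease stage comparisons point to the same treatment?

No

Stage I: Protocol Alpha 36/54 = 66.7%, the new therapy 62/85 = 72.9% → the new therapy
Stage II: Protocol Alpha 91/233 = 39.1%, the new therapy 113/218 = 51.8% → the new therapy
Stage IV: Protocol Alpha 362/1244 = 29.1%, the new therapy 192/872 = 22.0% → Protocol Alpha
Stage III: Protocol Alpha 114/280 = 40.7%, the new therapy 184/342 = 53.8% → the new therapy
Overall: Protocol Alpha 603/1811 = 33.3%, the new therapy 551/1517 = 36.3% → the new therapy
Neither sweeps: Protocol Alpha wins 1 of 4 groups, the new therapy wins 3. The new therapy wins overall but not every group — no Simpson reversal.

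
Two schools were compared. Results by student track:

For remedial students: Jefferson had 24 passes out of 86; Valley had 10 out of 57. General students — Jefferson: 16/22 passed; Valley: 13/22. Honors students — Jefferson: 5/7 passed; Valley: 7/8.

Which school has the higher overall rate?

Remedial: Jefferson 24/86 = 27.9%, Valley 10/57 = 17.5% → Jefferson
General: Jefferson 16/22 = 72.7%, Valley 13/22 = 59.1% → Jefferson
Honors: Jefferson 5/7 = 71.4%, Valley 7/8 = 87.5% → Valley
Overall: Jefferson 45/115 = 39.1%, Valley 30/87 = 34.5% → Jefferson
(Neither sweeps every student group, but Jefferson has the higher pooled rate.)

Jefferson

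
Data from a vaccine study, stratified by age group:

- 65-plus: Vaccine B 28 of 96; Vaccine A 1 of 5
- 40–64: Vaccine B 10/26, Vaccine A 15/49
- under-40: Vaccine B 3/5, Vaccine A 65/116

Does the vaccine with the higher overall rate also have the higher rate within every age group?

No

65-plus: Vaccine B 28/96 = 29.2%, Vaccine A 1/5 = 20.0% → Vaccine B
40–64: Vaccine B 10/26 = 38.5%, Vaccine A 15/49 = 30.6% → Vaccine B
Under-40: Vaccine B 3/5 = 60.0%, Vaccine A 65/116 = 56.0% → Vaccine B
Overall: Vaccine B 41/127 = 32.3%, Vaccine A 81/170 = 47.6% → Vaccine A
Vaccine B wins each age group but Vaccine A wins overall — the comparison reverses. Vaccine B's recipients skew toward 65-plus, which has a lower base rate.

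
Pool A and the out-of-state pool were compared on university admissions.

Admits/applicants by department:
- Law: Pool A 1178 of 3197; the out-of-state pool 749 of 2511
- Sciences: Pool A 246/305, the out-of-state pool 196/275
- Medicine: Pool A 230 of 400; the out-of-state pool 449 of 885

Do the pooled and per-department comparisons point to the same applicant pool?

Yes

Law: Pool A 1178/3197 = 36.8%, the out-of-state pool 749/2511 = 29.8% → Pool A
Sciences: Pool A 246/305 = 80.7%, the out-of-state pool 196/275 = 71.3% → Pool A
Medicine: Pool A 230/400 = 57.5%, the out-of-state pool 449/885 = 50.7% → Pool A
Overall: Pool A 1654/3902 = 42.4%, the out-of-state pool 1394/3671 = 38.0% → Pool A
Pool A wins overall and in every department group — no reversal.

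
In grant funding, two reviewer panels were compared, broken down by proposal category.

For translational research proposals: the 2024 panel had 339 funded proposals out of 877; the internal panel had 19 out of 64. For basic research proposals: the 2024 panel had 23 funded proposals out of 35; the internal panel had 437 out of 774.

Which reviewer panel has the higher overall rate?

the internal panel

Translational research: the 2024 panel 339/877 = 38.7%, the internal panel 19/64 = 29.7% → the 2024 panel
Basic research: the 2024 panel 23/35 = 65.7%, the internal panel 437/774 = 56.5% → the 2024 panel
Overall: the 2024 panel 362/912 = 39.7%, the internal panel 456/838 = 54.4% → the internal panel
(The 2024 panel wins every proposal group but the internal panel wins overall — the 2024 panel's proposals skew toward the low-rate translational research group.)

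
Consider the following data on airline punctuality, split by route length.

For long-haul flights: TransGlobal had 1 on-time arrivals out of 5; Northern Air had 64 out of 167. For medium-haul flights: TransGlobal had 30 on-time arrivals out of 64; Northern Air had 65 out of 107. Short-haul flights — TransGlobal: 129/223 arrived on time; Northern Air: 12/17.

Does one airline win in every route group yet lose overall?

Yes

Long-haul: TransGlobal 1/5 = 20.0%, Northern Air 64/167 = 38.3% → Northern Air
Medium-haul: TransGlobal 30/64 = 46.9%, Northern Air 65/107 = 60.7% → Northern Air
Short-haul: TransGlobal 129/223 = 57.8%, Northern Air 12/17 = 70.6% → Northern Air
Overall: TransGlobal 160/292 = 54.8%, Northern Air 141/291 = 48.5% → TransGlobal
Northern Air wins each route group but TransGlobal wins overall — the comparison reverses. Northern Air's flights skew toward long-haul, which has a lower base rate.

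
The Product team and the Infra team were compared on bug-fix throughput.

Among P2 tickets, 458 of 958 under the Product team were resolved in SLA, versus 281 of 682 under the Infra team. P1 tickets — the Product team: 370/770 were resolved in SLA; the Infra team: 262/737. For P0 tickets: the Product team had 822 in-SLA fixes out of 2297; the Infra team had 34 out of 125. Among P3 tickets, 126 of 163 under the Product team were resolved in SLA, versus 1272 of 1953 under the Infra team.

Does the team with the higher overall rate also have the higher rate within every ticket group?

P2: the Product team 458/958 = 47.8%, the Infra team 281/682 = 41.2% → the Product team
P1: the Product team 370/770 = 48.1%, the Infra team 262/737 = 35.5% → the Product team
P0: the Product team 822/2297 = 35.8%, the Infra team 34/125 = 27.2% → the Product team
P3: the Product team 126/163 = 77.3%, the Infra team 1272/1953 = 65.1% → the Product team
Overall: the Product team 1776/4188 = 42.4%, the Infra team 1849/3497 = 52.9% → the Infra team
The Product team wins each ticket group but the Infra team wins overall — the comparison reverses. The Product team's tickets skew toward P0, which has a lower base rate.

No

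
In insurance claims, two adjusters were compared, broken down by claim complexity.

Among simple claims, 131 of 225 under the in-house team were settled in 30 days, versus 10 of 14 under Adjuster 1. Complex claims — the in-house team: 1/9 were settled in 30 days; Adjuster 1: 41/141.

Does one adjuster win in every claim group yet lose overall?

Simple: the in-house team 131/225 = 58.2%, Adjuster 1 10/14 = 71.4% → Adjuster 1
Complex: the in-house team 1/9 = 11.1%, Adjuster 1 41/141 = 29.1% → Adjuster 1
Overall: the in-house team 132/234 = 56.4%, Adjuster 1 51/155 = 32.9% → the in-house team
Adjuster 1 wins each claim group but the in-house team wins overall — the comparison reverses. Adjuster 1's claims skew toward complex, which has a lower base rate.

Yes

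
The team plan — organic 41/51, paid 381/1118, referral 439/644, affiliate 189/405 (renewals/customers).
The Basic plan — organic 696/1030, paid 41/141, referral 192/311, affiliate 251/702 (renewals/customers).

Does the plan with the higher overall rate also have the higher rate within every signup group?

Organic: the team plan 41/51 = 80.4%, the Basic plan 696/1030 = 67.6% → the team plan
Paid: the team plan 381/1118 = 34.1%, the Basic plan 41/141 = 29.1% → the team plan
Referral: the team plan 439/644 = 68.2%, the Basic plan 192/311 = 61.7% → the team plan
Affiliate: the team plan 189/405 = 46.7%, the Basic plan 251/702 = 35.8% → the team plan
Overall: the team plan 1050/2218 = 47.3%, the Basic plan 1180/2184 = 54.0% → the Basic plan
The team plan wins each signup group but the Basic plan wins overall — the comparison reverses. The team plan's customers skew toward paid, which has a lower base rate.

No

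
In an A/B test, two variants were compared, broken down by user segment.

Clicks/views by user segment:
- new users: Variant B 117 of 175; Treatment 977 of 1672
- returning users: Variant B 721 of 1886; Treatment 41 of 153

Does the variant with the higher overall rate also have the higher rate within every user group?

New users: Variant B 117/175 = 66.9%, Treatment 977/1672 = 58.4% → Variant B
Returning users: Variant B 721/1886 = 38.2%, Treatment 41/153 = 26.8% → Variant B
Overall: Variant B 838/2061 = 40.7%, Treatment 1018/1825 = 55.8% → Treatment
Variant B wins each user group but Treatment wins overall — the comparison reverses. Variant B's views skew toward returning users, which has a lower base rate.

No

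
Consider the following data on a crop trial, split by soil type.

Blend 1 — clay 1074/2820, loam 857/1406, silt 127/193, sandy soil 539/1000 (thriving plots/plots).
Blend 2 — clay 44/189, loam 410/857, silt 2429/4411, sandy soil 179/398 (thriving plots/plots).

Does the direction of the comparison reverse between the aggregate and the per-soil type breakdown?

Clay: Blend 1 1074/2820 = 38.1%, Blend 2 44/189 = 23.3% → Blend 1
Loam: Blend 1 857/1406 = 61.0%, Blend 2 410/857 = 47.8% → Blend 1
Silt: Blend 1 127/193 = 65.8%, Blend 2 2429/4411 = 55.1% → Blend 1
Sandy soil: Blend 1 539/1000 = 53.9%, Blend 2 179/398 = 45.0% → Blend 1
Overall: Blend 1 2597/5419 = 47.9%, Blend 2 3062/5855 = 52.3% → Blend 2
Blend 1 wins each soil group but Blend 2 wins overall — the comparison reverses. Blend 1's plots skew toward clay, which has a lower base rate.

Yes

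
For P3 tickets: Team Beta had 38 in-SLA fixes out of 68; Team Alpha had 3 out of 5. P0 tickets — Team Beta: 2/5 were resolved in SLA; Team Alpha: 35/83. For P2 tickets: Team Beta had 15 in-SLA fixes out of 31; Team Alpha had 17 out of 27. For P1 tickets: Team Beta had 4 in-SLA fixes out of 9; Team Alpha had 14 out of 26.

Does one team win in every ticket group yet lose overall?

P3: Team Beta 38/68 = 55.9%, Team Alpha 3/5 = 60.0% → Team Alpha
P0: Team Beta 2/5 = 40.0%, Team Alpha 35/83 = 42.2% → Team Alpha
P2: Team Beta 15/31 = 48.4%, Team Alpha 17/27 = 63.0% → Team Alpha
P1: Team Beta 4/9 = 44.4%, Team Alpha 14/26 = 53.8% → Team Alpha
Overall: Team Beta 59/113 = 52.2%, Team Alpha 69/141 = 48.9% → Team Beta
Team Alpha wins each ticket group but Team Beta wins overall — the comparison reverses. Team Alpha's tickets skew toward P0, which has a lower base rate.

Yes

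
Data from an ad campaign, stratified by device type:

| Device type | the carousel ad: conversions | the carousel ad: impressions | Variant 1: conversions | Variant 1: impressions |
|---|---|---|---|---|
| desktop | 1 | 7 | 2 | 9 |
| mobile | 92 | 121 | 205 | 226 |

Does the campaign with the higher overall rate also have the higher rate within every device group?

Yes

Desktop: the carousel ad 1/7 = 14.3%, Variant 1 2/9 = 22.2% → Variant 1
Mobile: the carousel ad 92/121 = 76.0%, Variant 1 205/226 = 90.7% → Variant 1
Overall: the carousel ad 93/128 = 72.7%, Variant 1 207/235 = 88.1% → Variant 1
Variant 1 wins overall and in every device group — no reversal.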